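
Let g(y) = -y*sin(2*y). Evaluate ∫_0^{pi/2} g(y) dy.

-pi/4

Integrate by parts once (u = y, dv = -sin(2*y) dy).
An antiderivative is F(y) = y*cos(2*y)/2 - sin(2*y)/4.
Then F(pi/2) - F(0) = (-pi/4) - (0) = -pi/4.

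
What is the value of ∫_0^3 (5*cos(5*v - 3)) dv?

Let u = 5*v - 3, so du = 5 dv. When v = 0, u = -3; when v = 3, u = 12.
The integral becomes ∫ cos(u) du from -3 to 12, with antiderivative sin(u).
Back in v: F(v) = sin(5*v - 3).
Then F(3) - F(0) = (sin(12)) - (-sin(3)) = sin(12) + sin(3).

sin(12) + sin(3)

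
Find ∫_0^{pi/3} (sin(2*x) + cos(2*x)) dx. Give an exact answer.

An antiderivative is F(x) = sin(2*x)/2 - cos(2*x)/2.
Then F(pi/3) - F(0) = (1/4 + sqrt(3)/4) - (-1/2) = sqrt(3)/4 + 3/4.

sqrt(3)/4 + 3/4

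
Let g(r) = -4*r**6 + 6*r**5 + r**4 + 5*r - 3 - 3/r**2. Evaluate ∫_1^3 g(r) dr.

-16126/35

By the power rule, an antiderivative is F(r) = -4*r**7/7 + r**6 + r**5/5 + 5*r**2/2 - 3*r + 3/r.
Then F(3) - F(1) = (-32033/70) - (219/70) = -16126/35.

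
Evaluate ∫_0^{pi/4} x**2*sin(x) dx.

-2 - sqrt(2)*pi**2/32 + sqrt(2)*pi/4 + sqrt(2)

Integrate by parts twice (u = x^2, dv = sin(x) dx).
An antiderivative is F(x) = -x**2*cos(x) + 2*x*sin(x) + 2*cos(x).
Then F(pi/4) - F(0) = (sqrt(2)*(-pi**2 + 8*pi + 32)/32) - (2) = -2 - sqrt(2)*pi**2/32 + sqrt(2)*pi/4 + sqrt(2).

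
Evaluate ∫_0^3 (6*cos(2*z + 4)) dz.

3*sin(10) - 3*sin(4)

Let u = 2*z + 4, so du = 2 dz. When z = 0, u = 4; when z = 3, u = 10.
The integral becomes 3·∫ cos(u) du from 4 to 10, with antiderivative 3*sin(u).
Back in z: F(z) = 3*sin(2*z + 4).
Then F(3) - F(0) = (3*sin(10)) - (3*sin(4)) = 3*sin(10) - 3*sin(4).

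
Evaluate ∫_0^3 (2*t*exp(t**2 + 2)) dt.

Let u = t**2 + 2, so du = 2*t dt. When t = 0, u = 2; when t = 3, u = 11.
The integral becomes ∫ exp(u) du from 2 to 11, with antiderivative exp(u).
Back in t: F(t) = exp(t**2 + 2).
Then F(3) - F(0) = (exp(11)) - (exp(2)) = -exp(2) + exp(11).

-exp(2) + exp(11)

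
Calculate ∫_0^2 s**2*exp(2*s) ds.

-1/4 + 5*exp(4)/4

Integrate by parts twice (u = s^2, dv = exp(2*s) ds).
An antiderivative is F(s) = (2*s**2 - 2*s + 1)*exp(2*s)/4.
Then F(2) - F(0) = (5*exp(4)/4) - (1/4) = -1/4 + 5*exp(4)/4.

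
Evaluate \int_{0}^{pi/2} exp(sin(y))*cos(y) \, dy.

-1 + E

Let u = sin(y), so du = cos(y) dy. When y = 0, u = 0; when y = pi/2, u = 1.
The integral becomes ∫ exp(u) du from 0 to 1, with antiderivative exp(u).
Back in y: F(y) = exp(sin(y)).
Then F(pi/2) - F(0) = (E) - (1) = -1 + E.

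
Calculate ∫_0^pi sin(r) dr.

2

An antiderivative is F(r) = -cos(r).
Then F(pi) - F(0) = (1) - (-1) = 2.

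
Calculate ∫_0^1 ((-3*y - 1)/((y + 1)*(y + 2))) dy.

-5*log(3) + 7*log(2)

Factor the denominator: y**2 + 3*y + 2 = (y + 2)(y + 1).
Partial fractions: (-3*y - 1)/((y + 1)*(y + 2)) = -5/(y + 2) + 2/(y + 1).
An antiderivative is F(y) = 2*log(y + 1) - 5*log(y + 2).
Then F(1) - F(0) = (-5*log(3) + 2*log(2)) - (-log(32)) = -5*log(3) + 7*log(2).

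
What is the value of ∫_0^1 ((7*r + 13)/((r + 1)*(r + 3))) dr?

-4*log(3) + 11*log(2)

Factor the denominator: r**2 + 4*r + 3 = (r + 3)(r + 1).
Partial fractions: (7*r + 13)/((r + 1)*(r + 3)) = 4/(r + 3) + 3/(r + 1).
An antiderivative is F(r) = 3*log(r + 1) + 4*log(r + 3).
Then F(1) - F(0) = (11*log(2)) - (log(81)) = -4*log(3) + 11*log(2).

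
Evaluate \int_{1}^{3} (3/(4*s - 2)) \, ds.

An antiderivative is F(s) = 3*log(4*s - 2)/4.
Then F(3) - F(1) = (3*log(10)/4) - (3*log(2)/4) = 3*log(5)/4.

3*log(5)/4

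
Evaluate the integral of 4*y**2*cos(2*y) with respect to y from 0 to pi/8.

Integrate by parts twice (u = y^2, dv = 4*cos(2*y) dy).
An antiderivative is F(y) = 2*y**2*sin(2*y) + 2*y*cos(2*y) - sin(2*y).
Then F(pi/8) - F(0) = (sqrt(2)*(-32 + pi**2 + 8*pi)/64) - (0) = sqrt(2)*(-32 + pi**2 + 8*pi)/64.

sqrt(2)*(-32 + pi**2 + 8*pi)/64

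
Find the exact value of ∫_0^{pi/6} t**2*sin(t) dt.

Integrate by parts twice (u = t^2, dv = sin(t) dt).
An antiderivative is F(t) = -t**2*cos(t) + 2*t*sin(t) + 2*cos(t).
Then F(pi/6) - F(0) = (-sqrt(3)*pi**2/72 + pi/6 + sqrt(3)) - (2) = -2 - sqrt(3)*pi**2/72 + pi/6 + sqrt(3).

-2 - sqrt(3)*pi**2/72 + pi/6 + sqrt(3)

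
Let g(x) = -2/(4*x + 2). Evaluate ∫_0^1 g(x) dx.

An antiderivative is F(x) = -log(4*x + 2)/2.
Then F(1) - F(0) = (-log(6)/2) - (-log(2)/2) = -log(6)/2 + log(2)/2.

-log(6)/2 + log(2)/2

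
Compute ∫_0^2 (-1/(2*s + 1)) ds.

An antiderivative is F(s) = -log(2*s + 1)/2.
Then F(2) - F(0) = (-log(5)/2) - (0) = -log(5)/2.

-log(5)/2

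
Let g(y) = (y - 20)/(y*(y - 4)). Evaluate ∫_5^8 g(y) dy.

Factor the denominator: y**2 - 4*y = y(y - 4).
Partial fractions: (y - 20)/(y*(y - 4)) = 5/y - 4/(y - 4).
An antiderivative is F(y) = 5*log(y) - 4*log(y - 4).
Then F(8) - F(5) = (7*log(2)) - (5*log(5)) = -5*log(5) + 7*log(2).

-5*log(5) + 7*log(2)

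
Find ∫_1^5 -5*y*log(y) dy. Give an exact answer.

Integrate by parts once (u = ln y, dv = -5*y dy).
An antiderivative is F(y) = -5*y**2*(2*log(y) - 1)/4.
Then F(5) - F(1) = (125/4 - 125*log(5)/2) - (5/4) = 30 - 125*log(5)/2.

30 - 125*log(5)/2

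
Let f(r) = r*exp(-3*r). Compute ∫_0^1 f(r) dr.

(-4 + exp(3))*exp(-3)/9

Integrate by parts once (u = r, dv = exp(-3*r) dr).
An antiderivative is F(r) = (-3*r - 1)*exp(-3*r)/9.
Then F(1) - F(0) = (-4*exp(-3)/9) - (-1/9) = (-4 + exp(3))*exp(-3)/9.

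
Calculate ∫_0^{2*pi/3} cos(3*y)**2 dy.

Use the identity cos^2(3*y) = (1 + cos(6*y))/2.
An antiderivative is F(y) = y/2 + sin(6*y)/12.
Then F(2*pi/3) - F(0) = (pi/3) - (0) = pi/3.

pi/3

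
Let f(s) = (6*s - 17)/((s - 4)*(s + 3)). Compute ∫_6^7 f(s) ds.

Factor the denominator: s**2 - s - 12 = (s + 3)(s - 4).
Partial fractions: (6*s - 17)/((s - 4)*(s + 3)) = 5/(s + 3) + 1/(s - 4).
An antiderivative is F(s) = log(s - 4) + 5*log(s + 3).
Then F(7) - F(6) = (log(3) + 5*log(2) + 5*log(5)) - (log(2) + 10*log(3)) = -9*log(3) + 4*log(2) + 5*log(5).

-9*log(3) + 4*log(2) + 5*log(5)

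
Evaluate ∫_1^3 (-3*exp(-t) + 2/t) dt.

An antiderivative is F(t) = 2*log(t) + 3*exp(-t).
Then F(3) - F(1) = (3*exp(-3) + 2*log(3)) - (3*exp(-1)) = -3*exp(-1) + 3*exp(-3) + 2*log(3).

-3*exp(-1) + 3*exp(-3) + 2*log(3)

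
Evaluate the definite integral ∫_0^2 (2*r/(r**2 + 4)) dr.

Let u = r**2 + 4, so du = 2*r dr. When r = 0, u = 4; when r = 2, u = 8.
The integral becomes ∫ 1/u du from 4 to 8, with antiderivative log(u).
Back in r: F(r) = log(r**2 + 4).
Then F(2) - F(0) = (log(8)) - (log(4)) = log(2).

log(2)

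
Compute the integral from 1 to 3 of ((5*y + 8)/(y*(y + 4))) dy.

Factor the denominator: y**2 + 4*y = (y + 4)y.
Partial fractions: (5*y + 8)/(y*(y + 4)) = 3/(y + 4) + 2/y.
An antiderivative is F(y) = 2*log(y) + 3*log(y + 4).
Then F(3) - F(1) = (2*log(3) + 3*log(7)) - (3*log(5)) = -3*log(5) + 2*log(3) + 3*log(7).

-3*log(5) + 2*log(3) + 3*log(7)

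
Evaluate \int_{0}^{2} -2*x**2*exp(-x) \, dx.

-4 + 20*exp(-2)

Integrate by parts twice (u = x^2, dv = -2*exp(-x) dx).
An antiderivative is F(x) = (2*x**2 + 4*x + 4)*exp(-x).
Then F(2) - F(0) = (20*exp(-2)) - (4) = -4 + 20*exp(-2).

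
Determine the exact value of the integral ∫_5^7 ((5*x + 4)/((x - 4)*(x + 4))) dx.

Factor the denominator: x**2 - 16 = (x + 4)(x - 4).
Partial fractions: (5*x + 4)/((x - 4)*(x + 4)) = 2/(x + 4) + 3/(x - 4).
An antiderivative is F(x) = 3*log(x - 4) + 2*log(x + 4).
Then F(7) - F(5) = (3*log(3) + 2*log(11)) - (log(81)) = -log(3) + 2*log(11).

-log(3) + 2*log(11)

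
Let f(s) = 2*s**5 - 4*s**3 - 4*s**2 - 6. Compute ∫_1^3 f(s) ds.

116

By the power rule, an antiderivative is F(s) = s**6/3 - s**4 - 4*s**3/3 - 6*s.
Then F(3) - F(1) = (108) - (-8) = 116.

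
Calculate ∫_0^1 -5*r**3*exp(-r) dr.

Integrate by parts 3 times (u = r^3, dv = -5*exp(-r) dr).
An antiderivative is F(r) = (5*r**3 + 15*r**2 + 30*r + 30)*exp(-r).
Then F(1) - F(0) = (80*exp(-1)) - (30) = -30 + 80*exp(-1).

-30 + 80*exp(-1)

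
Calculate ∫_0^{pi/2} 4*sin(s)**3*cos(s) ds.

1

Let u = sin(s), so du = cos(s) ds. When s = 0, u = 0; when s = pi/2, u = 1.
The integral becomes 4·∫ u**3 du from 0 to 1, with antiderivative u**4.
Back in s: F(s) = sin(s)**4.
Then F(pi/2) - F(0) = (1) - (0) = 1.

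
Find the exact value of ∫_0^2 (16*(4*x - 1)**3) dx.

Let u = 4*x - 1, so du = 4 dx. When x = 0, u = -1; when x = 2, u = 7.
The integral becomes 4·∫ u**3 du from -1 to 7, with antiderivative u**4.
Back in x: F(x) = (4*x - 1)**4.
Then F(2) - F(0) = (2401) - (1) = 2400.

2400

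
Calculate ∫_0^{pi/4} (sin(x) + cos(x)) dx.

An antiderivative is F(x) = sin(x) - cos(x).
Then F(pi/4) - F(0) = (0) - (-1) = 1.

1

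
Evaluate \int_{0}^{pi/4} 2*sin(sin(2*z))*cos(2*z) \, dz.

Let u = sin(2*z), so du = 2*cos(2*z) dz. When z = 0, u = 0; when z = pi/4, u = 1.
The integral becomes ∫ sin(u) du from 0 to 1, with antiderivative -cos(u).
Back in z: F(z) = -cos(sin(2*z)).
Then F(pi/4) - F(0) = (-cos(1)) - (-1) = 1 - cos(1).

1 - cos(1)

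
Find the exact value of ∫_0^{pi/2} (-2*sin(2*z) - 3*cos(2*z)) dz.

An antiderivative is F(z) = -3*sin(2*z)/2 + cos(2*z).
Then F(pi/2) - F(0) = (-1) - (1) = -2.

-2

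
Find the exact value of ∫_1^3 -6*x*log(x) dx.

12 - 27*log(3)

Integrate by parts once (u = ln x, dv = -6*x dx).
An antiderivative is F(x) = -3*x**2*(2*log(x) - 1)/2.
Then F(3) - F(1) = (27/2 - 27*log(3)) - (3/2) = 12 - 27*log(3).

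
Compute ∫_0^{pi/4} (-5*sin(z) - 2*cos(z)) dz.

An antiderivative is F(z) = -2*sin(z) + 5*cos(z).
Then F(pi/4) - F(0) = (3*sqrt(2)/2) - (5) = -5 + 3*sqrt(2)/2.

-5 + 3*sqrt(2)/2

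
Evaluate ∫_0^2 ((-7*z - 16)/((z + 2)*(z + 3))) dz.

Factor the denominator: z**2 + 5*z + 6 = (z + 3)(z + 2).
Partial fractions: (-7*z - 16)/((z + 2)*(z + 3)) = -5/(z + 3) - 2/(z + 2).
An antiderivative is F(z) = -2*log(z + 2) - 5*log(z + 3).
Then F(2) - F(0) = (-5*log(5) - 4*log(2)) - (-5*log(3) - 2*log(2)) = -5*log(5) - 2*log(2) + 5*log(3).

-5*log(5) - 2*log(2) + 5*log(3)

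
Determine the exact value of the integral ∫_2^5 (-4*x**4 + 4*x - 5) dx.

By the power rule, an antiderivative is F(x) = -4*x**5/5 + 2*x**2 - 5*x.
Then F(5) - F(2) = (-2475) - (-138/5) = -12237/5.

-12237/5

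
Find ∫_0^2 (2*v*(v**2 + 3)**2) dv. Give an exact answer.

316/3

Let u = v**2 + 3, so du = 2*v dv. When v = 0, u = 3; when v = 2, u = 7.
The integral becomes ∫ u**2 du from 3 to 7, with antiderivative u**3/3.
Back in v: F(v) = (v**2 + 3)**3/3.
Then F(2) - F(0) = (343/3) - (9) = 316/3.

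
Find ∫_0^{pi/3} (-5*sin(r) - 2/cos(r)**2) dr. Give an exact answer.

An antiderivative is F(r) = 5*cos(r) - 2*tan(r).
Then F(pi/3) - F(0) = (5/2 - 2*sqrt(3)) - (5) = -2*sqrt(3) - 5/2.

-2*sqrt(3) - 5/2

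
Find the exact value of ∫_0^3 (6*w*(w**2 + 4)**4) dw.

1110807/5

Let u = w**2 + 4, so du = 2*w dw. When w = 0, u = 4; when w = 3, u = 13.
The integral becomes 3·∫ u**4 du from 4 to 13, with antiderivative 3*u**5/5.
Back in w: F(w) = 3*(w**2 + 4)**5/5.
Then F(3) - F(0) = (1113879/5) - (3072/5) = 1110807/5.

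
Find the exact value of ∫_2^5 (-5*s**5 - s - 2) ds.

By the power rule, an antiderivative is F(s) = -5*s**6/6 - s**2/2 - 2*s.
Then F(5) - F(2) = (-39130/3) - (-178/3) = -12984.

-12984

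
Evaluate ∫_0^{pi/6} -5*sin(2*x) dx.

-5/4

An antiderivative is F(x) = 5*cos(2*x)/2.
Then F(pi/6) - F(0) = (5/4) - (5/2) = -5/4.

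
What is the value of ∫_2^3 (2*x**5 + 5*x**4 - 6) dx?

1280/3

By the power rule, an antiderivative is F(x) = x**6/3 + x**5 - 6*x.
Then F(3) - F(2) = (468) - (124/3) = 1280/3.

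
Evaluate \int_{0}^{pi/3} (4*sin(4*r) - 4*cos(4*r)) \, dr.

sqrt(3)/2 + 3/2

An antiderivative is F(r) = -sin(4*r) - cos(4*r).
Then F(pi/3) - F(0) = (1/2 + sqrt(3)/2) - (-1) = sqrt(3)/2 + 3/2.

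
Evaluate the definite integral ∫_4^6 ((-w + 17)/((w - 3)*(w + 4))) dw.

Factor the denominator: w**2 + w - 12 = (w + 4)(w - 3).
Partial fractions: (-w + 17)/((w - 3)*(w + 4)) = -3/(w + 4) + 2/(w - 3).
An antiderivative is F(w) = 2*log(w - 3) - 3*log(w + 4).
Then F(6) - F(4) = (-3*log(5) - 3*log(2) + 2*log(3)) - (-9*log(2)) = -3*log(5) + 2*log(3) + 6*log(2).

-3*log(5) + 2*log(3) + 6*log(2)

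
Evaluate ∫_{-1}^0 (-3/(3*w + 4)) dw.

-log(4)

An antiderivative is F(w) = -log(3*w + 4).
Then F(0) - F(-1) = (-log(4)) - (0) = -log(4).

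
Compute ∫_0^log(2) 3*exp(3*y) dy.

Let u = exp(y), so du = exp(y) dy. When y = 0, u = 1; when y = log(2), u = 2.
The integral becomes 3·∫ u**2 du from 1 to 2, with antiderivative u**3.
Back in y: F(y) = exp(3*y).
Then F(log(2)) - F(0) = (8) - (1) = 7.

7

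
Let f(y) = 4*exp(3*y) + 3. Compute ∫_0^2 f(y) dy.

An antiderivative is F(y) = 4*exp(3*y)/3 + 3*y.
Then F(2) - F(0) = (6 + 4*exp(6)/3) - (4/3) = 14/3 + 4*exp(6)/3.

14/3 + 4*exp(6)/3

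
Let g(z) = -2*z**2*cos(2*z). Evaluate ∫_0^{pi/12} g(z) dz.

-sqrt(3)*pi/24 - pi**2/288 + 1/4

Integrate by parts twice (u = z^2, dv = -2*cos(2*z) dz).
An antiderivative is F(z) = -z**2*sin(2*z) - z*cos(2*z) + sin(2*z)/2.
Then F(pi/12) - F(0) = (-sqrt(3)*pi/24 - pi**2/288 + 1/4) - (0) = -sqrt(3)*pi/24 - pi**2/288 + 1/4.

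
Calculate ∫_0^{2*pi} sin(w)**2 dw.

Use the identity sin^2(w) = (1 - cos(2*w))/2.
An antiderivative is F(w) = w/2 - sin(2*w)/4.
Then F(2*pi) - F(0) = (pi) - (0) = pi.

pi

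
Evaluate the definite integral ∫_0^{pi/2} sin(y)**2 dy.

pi/4

Use the identity sin^2(y) = (1 - cos(2*y))/2.
An antiderivative is F(y) = y/2 - sin(2*y)/4.
Then F(pi/2) - F(0) = (pi/4) - (0) = pi/4.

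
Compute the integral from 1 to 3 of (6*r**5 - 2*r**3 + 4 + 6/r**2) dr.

700

By the power rule, an antiderivative is F(r) = r**6 - r**4/2 + 4*r - 6/r.
Then F(3) - F(1) = (1397/2) - (-3/2) = 700.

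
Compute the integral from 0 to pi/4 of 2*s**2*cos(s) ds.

Integrate by parts twice (u = s^2, dv = 2*cos(s) ds).
An antiderivative is F(s) = 2*s**2*sin(s) + 4*s*cos(s) - 4*sin(s).
Then F(pi/4) - F(0) = (sqrt(2)*(-32 + pi**2 + 8*pi)/16) - (0) = sqrt(2)*(-32 + pi**2 + 8*pi)/16.

sqrt(2)*(-32 + pi**2 + 8*pi)/16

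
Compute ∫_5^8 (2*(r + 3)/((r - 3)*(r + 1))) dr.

-2*log(2) - log(3) + 3*log(5)

Factor the denominator: r**2 - 2*r - 3 = (r + 1)(r - 3).
Partial fractions: 2*(r + 3)/((r - 3)*(r + 1)) = -1/(r + 1) + 3/(r - 3).
An antiderivative is F(r) = 3*log(r - 3) - log(r + 1).
Then F(8) - F(5) = (-2*log(3) + 3*log(5)) - (log(4/3)) = -2*log(2) - log(3) + 3*log(5).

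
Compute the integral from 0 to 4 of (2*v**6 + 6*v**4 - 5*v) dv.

By the power rule, an antiderivative is F(v) = 2*v**7/7 + 6*v**5/5 - 5*v**2/2.
Then F(4) - F(0) = (205448/35) - (0) = 205448/35.

205448/35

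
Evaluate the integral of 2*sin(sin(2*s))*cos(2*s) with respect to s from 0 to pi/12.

1 - cos(1/2)

Let u = sin(2*s), so du = 2*cos(2*s) ds. When s = 0, u = 0; when s = pi/12, u = 1/2.
The integral becomes ∫ sin(u) du from 0 to 1/2, with antiderivative -cos(u).
Back in s: F(s) = -cos(sin(2*s)).
Then F(pi/12) - F(0) = (-cos(1/2)) - (-1) = 1 - cos(1/2).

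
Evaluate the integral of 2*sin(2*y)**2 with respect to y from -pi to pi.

2*pi

Use the identity sin^2(2*y) = (1 - cos(4*y))/2.
An antiderivative is F(y) = y - sin(4*y)/4.
Then F(pi) - F(-pi) = (pi) - (-pi) = 2*pi.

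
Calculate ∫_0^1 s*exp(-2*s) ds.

(-3 + exp(2))*exp(-2)/4

Integrate by parts once (u = s, dv = exp(-2*s) ds).
An antiderivative is F(s) = (-2*s - 1)*exp(-2*s)/4.
Then F(1) - F(0) = (-3*exp(-2)/4) - (-1/4) = (-3 + exp(2))*exp(-2)/4.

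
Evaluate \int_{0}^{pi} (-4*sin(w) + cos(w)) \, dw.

An antiderivative is F(w) = sin(w) + 4*cos(w).
Then F(pi) - F(0) = (-4) - (4) = -8.

-8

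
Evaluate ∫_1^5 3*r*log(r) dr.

-18 + 75*log(5)/2

Integrate by parts once (u = ln r, dv = 3*r dr).
An antiderivative is F(r) = 3*r**2*(2*log(r) - 1)/4.
Then F(5) - F(1) = (-75/4 + 75*log(5)/2) - (-3/4) = -18 + 75*log(5)/2.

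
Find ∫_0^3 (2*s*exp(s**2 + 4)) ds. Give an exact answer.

-exp(4) + exp(13)

Let u = s**2 + 4, so du = 2*s ds. When s = 0, u = 4; when s = 3, u = 13.
The integral becomes ∫ exp(u) du from 4 to 13, with antiderivative exp(u).
Back in s: F(s) = exp(s**2 + 4).
Then F(3) - F(0) = (exp(13)) - (exp(4)) = -exp(4) + exp(13).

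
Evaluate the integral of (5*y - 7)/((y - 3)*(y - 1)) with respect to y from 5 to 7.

log(24)

Factor the denominator: y**2 - 4*y + 3 = (y - 1)(y - 3).
Partial fractions: (5*y - 7)/((y - 3)*(y - 1)) = 1/(y - 1) + 4/(y - 3).
An antiderivative is F(y) = 4*log(y - 3) + log(y - 1).
Then F(7) - F(5) = (log(3) + 9*log(2)) - (log(64)) = log(24).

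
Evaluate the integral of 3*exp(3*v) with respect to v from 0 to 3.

Let u = 3*v, so du = 3 dv. When v = 0, u = 0; when v = 3, u = 9.
The integral becomes ∫ exp(u) du from 0 to 9, with antiderivative exp(u).
Back in v: F(v) = exp(3*v).
Then F(3) - F(0) = (exp(9)) - (1) = -1 + exp(9).

-1 + exp(9)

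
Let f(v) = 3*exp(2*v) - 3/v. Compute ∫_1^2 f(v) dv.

-3*exp(2)/2 - log(8) + 3*exp(4)/2

An antiderivative is F(v) = 3*exp(2*v)/2 - 3*log(v).
Then F(2) - F(1) = (-log(8) + 3*exp(4)/2) - (3*exp(2)/2) = -3*exp(2)/2 - log(8) + 3*exp(4)/2.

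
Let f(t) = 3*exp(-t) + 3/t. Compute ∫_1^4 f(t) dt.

-3*exp(-4) + 3*exp(-1) + 6*log(2)

An antiderivative is F(t) = 3*log(t) - 3*exp(-t).
Then F(4) - F(1) = (-3*exp(-4) + 6*log(2)) - (-3*exp(-1)) = -3*exp(-4) + 3*exp(-1) + 6*log(2).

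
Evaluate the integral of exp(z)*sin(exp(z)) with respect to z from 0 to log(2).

-cos(2) + cos(1)

Let u = exp(z), so du = exp(z) dz. When z = 0, u = 1; when z = log(2), u = 2.
The integral becomes ∫ sin(u) du from 1 to 2, with antiderivative -cos(u).
Back in z: F(z) = -cos(exp(z)).
Then F(log(2)) - F(0) = (-cos(2)) - (-cos(1)) = -cos(2) + cos(1).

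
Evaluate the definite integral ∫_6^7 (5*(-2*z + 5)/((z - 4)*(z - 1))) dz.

Factor the denominator: z**2 - 5*z + 4 = (z - 1)(z - 4).
Partial fractions: 5*(-2*z + 5)/((z - 4)*(z - 1)) = -5/(z - 1) - 5/(z - 4).
An antiderivative is F(z) = -5*log(z - 4) - 5*log(z - 1).
Then F(7) - F(6) = (-10*log(3) - 5*log(2)) - (-5*log(5) - 5*log(2)) = -10*log(3) + 5*log(5).

-10*log(3) + 5*log(5)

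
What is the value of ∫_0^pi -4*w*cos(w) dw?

Integrate by parts once (u = w, dv = -4*cos(w) dw).
An antiderivative is F(w) = -4*w*sin(w) - 4*cos(w).
Then F(pi) - F(0) = (4) - (-4) = 8.

8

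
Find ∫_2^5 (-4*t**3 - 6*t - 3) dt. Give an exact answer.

By the power rule, an antiderivative is F(t) = -t**4 - 3*t**2 - 3*t.
Then F(5) - F(2) = (-715) - (-34) = -681.

-681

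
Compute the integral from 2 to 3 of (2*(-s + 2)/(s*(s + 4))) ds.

Factor the denominator: s**2 + 4*s = (s + 4)s.
Partial fractions: 2*(-s + 2)/(s*(s + 4)) = -3/(s + 4) + 1/s.
An antiderivative is F(s) = log(s) - 3*log(s + 4).
Then F(3) - F(2) = (-3*log(7) + log(3)) - (-3*log(3) - 2*log(2)) = -3*log(7) + 2*log(2) + 4*log(3).

-3*log(7) + 2*log(2) + 4*log(3)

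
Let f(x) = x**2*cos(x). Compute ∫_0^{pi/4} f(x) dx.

sqrt(2)*(-32 + pi**2 + 8*pi)/32

Integrate by parts twice (u = x^2, dv = cos(x) dx).
An antiderivative is F(x) = x**2*sin(x) + 2*x*cos(x) - 2*sin(x).
Then F(pi/4) - F(0) = (sqrt(2)*(-32 + pi**2 + 8*pi)/32) - (0) = sqrt(2)*(-32 + pi**2 + 8*pi)/32.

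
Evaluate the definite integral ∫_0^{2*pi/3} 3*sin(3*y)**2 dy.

pi

Use the identity sin^2(3*y) = (1 - cos(6*y))/2.
An antiderivative is F(y) = 3*y/2 - sin(6*y)/4.
Then F(2*pi/3) - F(0) = (pi) - (0) = pi.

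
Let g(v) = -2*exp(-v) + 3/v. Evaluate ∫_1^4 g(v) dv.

An antiderivative is F(v) = 3*log(v) + 2*exp(-v).
Then F(4) - F(1) = (2*exp(-4) + 6*log(2)) - (2*exp(-1)) = -2*exp(-1) + 2*exp(-4) + 6*log(2).

-2*exp(-1) + 2*exp(-4) + 6*log(2)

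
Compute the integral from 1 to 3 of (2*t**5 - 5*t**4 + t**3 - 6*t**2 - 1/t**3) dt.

By the power rule, an antiderivative is F(t) = t**6/3 - t**5 + t**4/4 - 2*t**3 + 1/(2*t**2).
Then F(3) - F(1) = (-1213/36) - (-23/12) = -286/9.

-286/9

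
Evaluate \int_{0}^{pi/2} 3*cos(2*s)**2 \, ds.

Use the identity cos^2(2*s) = (1 + cos(4*s))/2.
An antiderivative is F(s) = 3*s/2 + 3*sin(4*s)/8.
Then F(pi/2) - F(0) = (3*pi/4) - (0) = 3*pi/4.

3*pi/4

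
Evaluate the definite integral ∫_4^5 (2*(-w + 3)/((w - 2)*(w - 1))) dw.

Factor the denominator: w**2 - 3*w + 2 = (w - 1)(w - 2).
Partial fractions: 2*(-w + 3)/((w - 2)*(w - 1)) = -4/(w - 1) + 2/(w - 2).
An antiderivative is F(w) = 2*log(w - 2) - 4*log(w - 1).
Then F(5) - F(4) = (-8*log(2) + 2*log(3)) - (log(4/81)) = -10*log(2) + 6*log(3).

-10*log(2) + 6*log(3)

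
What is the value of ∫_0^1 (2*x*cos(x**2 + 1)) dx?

Let u = x**2 + 1, so du = 2*x dx. When x = 0, u = 1; when x = 1, u = 2.
The integral becomes ∫ cos(u) du from 1 to 2, with antiderivative sin(u).
Back in x: F(x) = sin(x**2 + 1).
Then F(1) - F(0) = (sin(2)) - (sin(1)) = -sin(1) + sin(2).

-sin(1) + sin(2)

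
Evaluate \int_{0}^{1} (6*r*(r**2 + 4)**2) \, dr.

Let u = r**2 + 4, so du = 2*r dr. When r = 0, u = 4; when r = 1, u = 5.
The integral becomes 3·∫ u**2 du from 4 to 5, with antiderivative u**3.
Back in r: F(r) = (r**2 + 4)**3.
Then F(1) - F(0) = (125) - (64) = 61.

61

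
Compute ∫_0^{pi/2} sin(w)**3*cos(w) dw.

Let u = sin(w), so du = cos(w) dw. When w = 0, u = 0; when w = pi/2, u = 1.
The integral becomes ∫ u**3 du from 0 to 1, with antiderivative u**4/4.
Back in w: F(w) = sin(w)**4/4.
Then F(pi/2) - F(0) = (1/4) - (0) = 1/4.

1/4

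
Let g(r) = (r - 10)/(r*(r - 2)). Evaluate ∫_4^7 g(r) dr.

Factor the denominator: r**2 - 2*r = r(r - 2).
Partial fractions: (r - 10)/(r*(r - 2)) = 5/r - 4/(r - 2).
An antiderivative is F(r) = 5*log(r) - 4*log(r - 2).
Then F(7) - F(4) = (-4*log(5) + 5*log(7)) - (log(64)) = -4*log(5) - 6*log(2) + 5*log(7).

-4*log(5) - 6*log(2) + 5*log(7)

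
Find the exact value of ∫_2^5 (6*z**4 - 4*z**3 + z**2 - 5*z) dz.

30891/10

By the power rule, an antiderivative is F(z) = 6*z**5/5 - z**4 + z**3/3 - 5*z**2/2.
Then F(5) - F(2) = (18625/6) - (226/15) = 30891/10.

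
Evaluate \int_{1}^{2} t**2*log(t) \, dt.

-7/9 + 8*log(2)/3

Integrate by parts once (u = ln t, dv = t**2 dt).
An antiderivative is F(t) = t**3*(3*log(t) - 1)/9.
Then F(2) - F(1) = (-8/9 + 8*log(2)/3) - (-1/9) = -7/9 + 8*log(2)/3.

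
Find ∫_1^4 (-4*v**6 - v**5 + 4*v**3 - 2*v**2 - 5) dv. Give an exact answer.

-137847/14

By the power rule, an antiderivative is F(v) = -4*v**7/7 - v**6/6 + v**4 - 2*v**3/3 - 5*v.
Then F(4) - F(1) = (-206884/21) - (-227/42) = -137847/14.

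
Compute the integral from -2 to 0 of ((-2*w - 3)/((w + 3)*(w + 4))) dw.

log(27/32)

Factor the denominator: w**2 + 7*w + 12 = (w + 4)(w + 3).
Partial fractions: (-2*w - 3)/((w + 3)*(w + 4)) = -5/(w + 4) + 3/(w + 3).
An antiderivative is F(w) = 3*log(w + 3) - 5*log(w + 4).
Then F(0) - F(-2) = (-10*log(2) + 3*log(3)) - (-log(32)) = log(27/32).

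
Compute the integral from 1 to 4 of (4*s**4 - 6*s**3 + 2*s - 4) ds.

4389/10

By the power rule, an antiderivative is F(s) = 4*s**5/5 - 3*s**4/2 + s**2 - 4*s.
Then F(4) - F(1) = (2176/5) - (-37/10) = 4389/10.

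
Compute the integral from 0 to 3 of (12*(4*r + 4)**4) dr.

Let u = 4*r + 4, so du = 4 dr. When r = 0, u = 4; when r = 3, u = 16.
The integral becomes 3·∫ u**4 du from 4 to 16, with antiderivative 3*u**5/5.
Back in r: F(r) = 3*(4*r + 4)**5/5.
Then F(3) - F(0) = (3145728/5) - (3072/5) = 3142656/5.

3142656/5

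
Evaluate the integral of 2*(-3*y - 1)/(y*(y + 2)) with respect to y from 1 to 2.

-11*log(2) + 5*log(3)

Factor the denominator: y**2 + 2*y = (y + 2)y.
Partial fractions: 2*(-3*y - 1)/(y*(y + 2)) = -5/(y + 2) - 1/y.
An antiderivative is F(y) = -log(y) - 5*log(y + 2).
Then F(2) - F(1) = (-11*log(2)) - (-5*log(3)) = -11*log(2) + 5*log(3).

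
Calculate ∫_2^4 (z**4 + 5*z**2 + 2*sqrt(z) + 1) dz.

By the power rule, an antiderivative is F(z) = z**5/5 + 4*z**(3/2)/3 + 5*z**3/3 + z.
Then F(4) - F(2) = (4892/15) - (8*sqrt(2)/3 + 326/15) = 1522/5 - 8*sqrt(2)/3.

1522/5 - 8*sqrt(2)/3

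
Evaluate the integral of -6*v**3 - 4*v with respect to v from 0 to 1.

By the power rule, an antiderivative is F(v) = -3*v**4/2 - 2*v**2.
Then F(1) - F(0) = (-7/2) - (0) = -7/2.

-7/2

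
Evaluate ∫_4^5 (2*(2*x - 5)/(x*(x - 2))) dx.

-9*log(2) - log(3) + 5*log(5)

Factor the denominator: x**2 - 2*x = x(x - 2).
Partial fractions: 2*(2*x - 5)/(x*(x - 2)) = 5/x - 1/(x - 2).
An antiderivative is F(x) = 5*log(x) - log(x - 2).
Then F(5) - F(4) = (-log(3) + 5*log(5)) - (9*log(2)) = -9*log(2) - log(3) + 5*log(5).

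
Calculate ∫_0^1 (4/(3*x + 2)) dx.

An antiderivative is F(x) = 4*log(3*x + 2)/3.
Then F(1) - F(0) = (4*log(5)/3) - (4*log(2)/3) = -4*log(2)/3 + 4*log(5)/3.

-4*log(2)/3 + 4*log(5)/3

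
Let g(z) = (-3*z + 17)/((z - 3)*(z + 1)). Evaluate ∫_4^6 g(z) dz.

Factor the denominator: z**2 - 2*z - 3 = (z + 1)(z - 3).
Partial fractions: (-3*z + 17)/((z - 3)*(z + 1)) = -5/(z + 1) + 2/(z - 3).
An antiderivative is F(z) = 2*log(z - 3) - 5*log(z + 1).
Then F(6) - F(4) = (-5*log(7) + 2*log(3)) - (-5*log(5)) = -5*log(7) + 2*log(3) + 5*log(5).

-5*log(7) + 2*log(3) + 5*log(5)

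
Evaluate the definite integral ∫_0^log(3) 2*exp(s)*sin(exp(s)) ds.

Let u = exp(s), so du = exp(s) ds. When s = 0, u = 1; when s = log(3), u = 3.
The integral becomes 2·∫ sin(u) du from 1 to 3, with antiderivative -2*cos(u).
Back in s: F(s) = -2*cos(exp(s)).
Then F(log(3)) - F(0) = (-2*cos(3)) - (-2*cos(1)) = 2*cos(1) - 2*cos(3).

2*cos(1) - 2*cos(3)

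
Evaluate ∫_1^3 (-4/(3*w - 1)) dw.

-8*log(2)/3

An antiderivative is F(w) = -4*log(3*w - 1)/3.
Then F(3) - F(1) = (-log(16)) - (-4*log(2)/3) = -8*log(2)/3.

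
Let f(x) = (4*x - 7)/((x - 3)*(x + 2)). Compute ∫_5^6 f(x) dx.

-3*log(7) + log(3) + 8*log(2)

Factor the denominator: x**2 - x - 6 = (x + 2)(x - 3).
Partial fractions: (4*x - 7)/((x - 3)*(x + 2)) = 3/(x + 2) + 1/(x - 3).
An antiderivative is F(x) = log(x - 3) + 3*log(x + 2).
Then F(6) - F(5) = (log(3) + 9*log(2)) - (log(2) + 3*log(7)) = -3*log(7) + log(3) + 8*log(2).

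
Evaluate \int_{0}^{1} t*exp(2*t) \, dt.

Integrate by parts once (u = t, dv = exp(2*t) dt).
An antiderivative is F(t) = (2*t - 1)*exp(2*t)/4.
Then F(1) - F(0) = (exp(2)/4) - (-1/4) = 1/4 + exp(2)/4.

1/4 + exp(2)/4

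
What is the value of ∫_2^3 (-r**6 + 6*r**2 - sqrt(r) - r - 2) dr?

-3649/14 - 2*sqrt(3) + 4*sqrt(2)/3

By the power rule, an antiderivative is F(r) = -r**7/7 - 2*r**(3/2)/3 + 2*r**3 - r**2/2 - 2*r.
Then F(3) - F(2) = (-3765/14 - 2*sqrt(3)) - (-58/7 - 4*sqrt(2)/3) = -3649/14 - 2*sqrt(3) + 4*sqrt(2)/3.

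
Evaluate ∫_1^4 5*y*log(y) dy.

Integrate by parts once (u = ln y, dv = 5*y dy).
An antiderivative is F(y) = 5*y**2*(2*log(y) - 1)/4.
Then F(4) - F(1) = (-20 + 80*log(2)) - (-5/4) = -75/4 + 80*log(2).

-75/4 + 80*log(2)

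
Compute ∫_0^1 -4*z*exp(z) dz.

Integrate by parts once (u = z, dv = -4*exp(z) dz).
An antiderivative is F(z) = (-4*z + 4)*exp(z).
Then F(1) - F(0) = (0) - (4) = -4.

-4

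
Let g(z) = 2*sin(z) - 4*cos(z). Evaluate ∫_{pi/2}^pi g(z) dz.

An antiderivative is F(z) = -4*sin(z) - 2*cos(z).
Then F(pi) - F(pi/2) = (2) - (-4) = 6.

6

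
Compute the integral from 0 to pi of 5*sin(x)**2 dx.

5*pi/2

Use the identity sin^2(x) = (1 - cos(2*x))/2.
An antiderivative is F(x) = 5*x/2 - 5*sin(2*x)/4.
Then F(pi) - F(0) = (5*pi/2) - (0) = 5*pi/2.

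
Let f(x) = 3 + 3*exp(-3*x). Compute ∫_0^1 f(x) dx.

4 - exp(-3)

An antiderivative is F(x) = 3*x - exp(-3*x).
Then F(1) - F(0) = (3 - exp(-3)) - (-1) = 4 - exp(-3).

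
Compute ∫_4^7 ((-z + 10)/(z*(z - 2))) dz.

Factor the denominator: z**2 - 2*z = z(z - 2).
Partial fractions: (-z + 10)/(z*(z - 2)) = -5/z + 4/(z - 2).
An antiderivative is F(z) = -5*log(z) + 4*log(z - 2).
Then F(7) - F(4) = (-5*log(7) + 4*log(5)) - (-log(64)) = -5*log(7) + 6*log(2) + 4*log(5).

-5*log(7) + 6*log(2) + 4*log(5)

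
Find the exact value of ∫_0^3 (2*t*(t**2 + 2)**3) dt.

Let u = t**2 + 2, so du = 2*t dt. When t = 0, u = 2; when t = 3, u = 11.
The integral becomes ∫ u**3 du from 2 to 11, with antiderivative u**4/4.
Back in t: F(t) = (t**2 + 2)**4/4.
Then F(3) - F(0) = (14641/4) - (4) = 14625/4.

14625/4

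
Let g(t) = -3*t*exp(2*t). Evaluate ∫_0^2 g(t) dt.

-9*exp(4)/4 - 3/4

Integrate by parts once (u = t, dv = -3*exp(2*t) dt).
An antiderivative is F(t) = (-6*t + 3)*exp(2*t)/4.
Then F(2) - F(0) = (-9*exp(4)/4) - (3/4) = -9*exp(4)/4 - 3/4.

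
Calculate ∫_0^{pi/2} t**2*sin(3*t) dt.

Integrate by parts twice (u = t^2, dv = sin(3*t) dt).
An antiderivative is F(t) = -t**2*cos(3*t)/3 + 2*t*sin(3*t)/9 + 2*cos(3*t)/27.
Then F(pi/2) - F(0) = (-pi/9) - (2/27) = -pi/9 - 2/27.

-pi/9 - 2/27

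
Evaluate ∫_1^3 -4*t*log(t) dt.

Integrate by parts once (u = ln t, dv = -4*t dt).
An antiderivative is F(t) = -t**2*(2*log(t) - 1).
Then F(3) - F(1) = (9 - 18*log(3)) - (1) = 8 - 18*log(3).

8 - 18*log(3)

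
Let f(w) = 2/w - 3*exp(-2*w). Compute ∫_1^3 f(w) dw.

An antiderivative is F(w) = 2*log(w) + 3*exp(-2*w)/2.
Then F(3) - F(1) = (3*exp(-6)/2 + 2*log(3)) - (3*exp(-2)/2) = -3*exp(-2)/2 + 3*exp(-6)/2 + 2*log(3).

-3*exp(-2)/2 + 3*exp(-6)/2 + 2*log(3)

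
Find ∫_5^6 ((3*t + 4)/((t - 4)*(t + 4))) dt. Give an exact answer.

log(40/9)

Factor the denominator: t**2 - 16 = (t + 4)(t - 4).
Partial fractions: (3*t + 4)/((t - 4)*(t + 4)) = 1/(t + 4) + 2/(t - 4).
An antiderivative is F(t) = 2*log(t - 4) + log(t + 4).
Then F(6) - F(5) = (log(40)) - (log(9)) = log(40/9).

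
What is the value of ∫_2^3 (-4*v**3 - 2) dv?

By the power rule, an antiderivative is F(v) = -v**4 - 2*v.
Then F(3) - F(2) = (-87) - (-20) = -67.

-67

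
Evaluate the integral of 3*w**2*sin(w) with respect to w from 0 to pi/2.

Integrate by parts twice (u = w^2, dv = 3*sin(w) dw).
An antiderivative is F(w) = -3*w**2*cos(w) + 6*w*sin(w) + 6*cos(w).
Then F(pi/2) - F(0) = (3*pi) - (6) = -6 + 3*pi.

-6 + 3*pi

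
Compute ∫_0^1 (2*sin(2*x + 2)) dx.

cos(2) - cos(4)

Let u = 2*x + 2, so du = 2 dx. When x = 0, u = 2; when x = 1, u = 4.
The integral becomes ∫ sin(u) du from 2 to 4, with antiderivative -cos(u).
Back in x: F(x) = -cos(2*x + 2).
Then F(1) - F(0) = (-cos(4)) - (-cos(2)) = cos(2) - cos(4).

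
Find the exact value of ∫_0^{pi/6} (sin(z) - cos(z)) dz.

An antiderivative is F(z) = -sin(z) - cos(z).
Then F(pi/6) - F(0) = (-sqrt(3)/2 - 1/2) - (-1) = 1/2 - sqrt(3)/2.

1/2 - sqrt(3)/2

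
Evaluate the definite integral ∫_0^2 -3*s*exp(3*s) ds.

-5*exp(6)/3 - 1/3

Integrate by parts once (u = s, dv = -3*exp(3*s) ds).
An antiderivative is F(s) = (-3*s + 1)*exp(3*s)/3.
Then F(2) - F(0) = (-5*exp(6)/3) - (1/3) = -5*exp(6)/3 - 1/3.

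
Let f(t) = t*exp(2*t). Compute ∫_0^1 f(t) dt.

Integrate by parts once (u = t, dv = exp(2*t) dt).
An antiderivative is F(t) = (2*t - 1)*exp(2*t)/4.
Then F(1) - F(0) = (exp(2)/4) - (-1/4) = 1/4 + exp(2)/4.

1/4 + exp(2)/4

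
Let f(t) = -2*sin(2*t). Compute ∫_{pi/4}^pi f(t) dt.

1

An antiderivative is F(t) = cos(2*t).
Then F(pi) - F(pi/4) = (1) - (0) = 1.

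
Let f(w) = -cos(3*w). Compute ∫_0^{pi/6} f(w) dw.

An antiderivative is F(w) = -sin(3*w)/3.
Then F(pi/6) - F(0) = (-1/3) - (0) = -1/3.

-1/3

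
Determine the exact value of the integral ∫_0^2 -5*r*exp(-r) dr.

Integrate by parts once (u = r, dv = -5*exp(-r) dr).
An antiderivative is F(r) = (5*r + 5)*exp(-r).
Then F(2) - F(0) = (15*exp(-2)) - (5) = -5 + 15*exp(-2).

-5 + 15*exp(-2)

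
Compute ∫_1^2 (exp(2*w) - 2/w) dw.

An antiderivative is F(w) = exp(2*w)/2 - 2*log(w).
Then F(2) - F(1) = (-log(4) + exp(4)/2) - (exp(2)/2) = -exp(2)/2 - log(4) + exp(4)/2.

-exp(2)/2 - log(4) + exp(4)/2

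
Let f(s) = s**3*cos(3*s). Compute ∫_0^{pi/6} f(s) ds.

Integrate by parts 3 times (u = s^3, dv = cos(3*s) ds).
An antiderivative is F(s) = s**3*sin(3*s)/3 + s**2*cos(3*s)/3 - 2*s*sin(3*s)/9 - 2*cos(3*s)/27.
Then F(pi/6) - F(0) = (pi*(-24 + pi**2)/648) - (-2/27) = -pi/27 + pi**3/648 + 2/27.

-pi/27 + pi**3/648 + 2/27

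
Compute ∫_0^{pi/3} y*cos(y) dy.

Integrate by parts once (u = y, dv = cos(y) dy).
An antiderivative is F(y) = y*sin(y) + cos(y).
Then F(pi/3) - F(0) = (1/2 + sqrt(3)*pi/6) - (1) = -1/2 + sqrt(3)*pi/6.

-1/2 + sqrt(3)*pi/6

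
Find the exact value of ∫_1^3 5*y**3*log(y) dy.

-25 + 405*log(3)/4

Integrate by parts once (u = ln y, dv = 5*y**3 dy).
An antiderivative is F(y) = 5*y**4*(4*log(y) - 1)/16.
Then F(3) - F(1) = (-405/16 + 405*log(3)/4) - (-5/16) = -25 + 405*log(3)/4.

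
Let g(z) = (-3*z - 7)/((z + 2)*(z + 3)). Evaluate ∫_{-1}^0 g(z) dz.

log(2/9)

Factor the denominator: z**2 + 5*z + 6 = (z + 3)(z + 2).
Partial fractions: (-3*z - 7)/((z + 2)*(z + 3)) = -2/(z + 3) - 1/(z + 2).
An antiderivative is F(z) = -log(z + 2) - 2*log(z + 3).
Then F(0) - F(-1) = (-log(18)) - (-log(4)) = log(2/9).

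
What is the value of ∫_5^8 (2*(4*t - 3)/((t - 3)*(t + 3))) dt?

Factor the denominator: t**2 - 9 = (t + 3)(t - 3).
Partial fractions: 2*(4*t - 3)/((t - 3)*(t + 3)) = 5/(t + 3) + 3/(t - 3).
An antiderivative is F(t) = 3*log(t - 3) + 5*log(t + 3).
Then F(8) - F(5) = (3*log(5) + 5*log(11)) - (18*log(2)) = -18*log(2) + 3*log(5) + 5*log(11).

-18*log(2) + 3*log(5) + 5*log(11)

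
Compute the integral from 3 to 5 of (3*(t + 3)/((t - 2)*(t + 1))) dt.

Factor the denominator: t**2 - t - 2 = (t + 1)(t - 2).
Partial fractions: 3*(t + 3)/((t - 2)*(t + 1)) = -2/(t + 1) + 5/(t - 2).
An antiderivative is F(t) = 5*log(t - 2) - 2*log(t + 1).
Then F(5) - F(3) = (log(27/4)) - (-log(16)) = 2*log(2) + 3*log(3).

2*log(2) + 3*log(3)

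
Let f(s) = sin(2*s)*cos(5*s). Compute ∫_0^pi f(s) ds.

-4/21

Use the identity sin(2*s)cos(5*s) = [sin(7*s) + sin(-3*s)]/2.
An antiderivative is F(s) = cos(3*s)/6 - cos(7*s)/14.
Then F(pi) - F(0) = (-2/21) - (2/21) = -4/21.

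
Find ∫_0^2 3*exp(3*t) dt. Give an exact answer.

Let u = 3*t, so du = 3 dt. When t = 0, u = 0; when t = 2, u = 6.
The integral becomes ∫ exp(u) du from 0 to 6, with antiderivative exp(u).
Back in t: F(t) = exp(3*t).
Then F(2) - F(0) = (exp(6)) - (1) = -1 + exp(6).

-1 + exp(6)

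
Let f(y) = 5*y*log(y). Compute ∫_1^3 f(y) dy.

-10 + 45*log(3)/2

Integrate by parts once (u = ln y, dv = 5*y dy).
An antiderivative is F(y) = 5*y**2*(2*log(y) - 1)/4.
Then F(3) - F(1) = (-45/4 + 45*log(3)/2) - (-5/4) = -10 + 45*log(3)/2.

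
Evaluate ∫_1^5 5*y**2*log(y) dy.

Integrate by parts once (u = ln y, dv = 5*y**2 dy).
An antiderivative is F(y) = 5*y**3*(3*log(y) - 1)/9.
Then F(5) - F(1) = (-625/9 + 625*log(5)/3) - (-5/9) = -620/9 + 625*log(5)/3.

-620/9 + 625*log(5)/3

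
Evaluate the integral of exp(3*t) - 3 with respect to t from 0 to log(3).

26/3 - log(27)

An antiderivative is F(t) = exp(3*t)/3 - 3*t.
Then F(log(3)) - F(0) = (9 - 3*log(3)) - (1/3) = 26/3 - log(27).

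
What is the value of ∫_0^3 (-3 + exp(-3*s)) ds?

An antiderivative is F(s) = -3*s - exp(-3*s)/3.
Then F(3) - F(0) = (-9 - exp(-9)/3) - (-1/3) = -26/3 - exp(-9)/3.

-26/3 - exp(-9)/3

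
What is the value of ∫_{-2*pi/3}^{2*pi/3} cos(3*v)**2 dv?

Use the identity cos^2(3*v) = (1 + cos(6*v))/2.
An antiderivative is F(v) = v/2 + sin(6*v)/12.
Then F(2*pi/3) - F(-2*pi/3) = (pi/3) - (-pi/3) = 2*pi/3.

2*pi/3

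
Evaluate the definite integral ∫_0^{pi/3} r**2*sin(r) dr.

-1 - pi**2/18 + sqrt(3)*pi/3

Integrate by parts twice (u = r^2, dv = sin(r) dr).
An antiderivative is F(r) = -r**2*cos(r) + 2*r*sin(r) + 2*cos(r).
Then F(pi/3) - F(0) = (-pi**2/18 + 1 + sqrt(3)*pi/3) - (2) = -1 - pi**2/18 + sqrt(3)*pi/3.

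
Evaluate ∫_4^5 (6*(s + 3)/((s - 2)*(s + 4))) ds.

-8*log(2) + 7*log(3)

Factor the denominator: s**2 + 2*s - 8 = (s + 4)(s - 2).
Partial fractions: 6*(s + 3)/((s - 2)*(s + 4)) = 1/(s + 4) + 5/(s - 2).
An antiderivative is F(s) = 5*log(s - 2) + log(s + 4).
Then F(5) - F(4) = (7*log(3)) - (8*log(2)) = -8*log(2) + 7*log(3).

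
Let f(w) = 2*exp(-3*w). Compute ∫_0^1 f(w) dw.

An antiderivative is F(w) = -2*exp(-3*w)/3.
Then F(1) - F(0) = (-2*exp(-3)/3) - (-2/3) = 2/3 - 2*exp(-3)/3.

2/3 - 2*exp(-3)/3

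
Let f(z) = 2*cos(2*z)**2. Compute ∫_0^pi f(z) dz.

pi

Use the identity cos^2(2*z) = (1 + cos(4*z))/2.
An antiderivative is F(z) = z + sin(4*z)/4.
Then F(pi) - F(0) = (pi) - (0) = pi.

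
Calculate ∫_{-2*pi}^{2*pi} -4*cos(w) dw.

0

An antiderivative is F(w) = -4*sin(w).
Then F(2*pi) - F(-2*pi) = (0) - (0) = 0.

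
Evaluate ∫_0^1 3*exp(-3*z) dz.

An antiderivative is F(z) = -exp(-3*z).
Then F(1) - F(0) = (-exp(-3)) - (-1) = 1 - exp(-3).

1 - exp(-3)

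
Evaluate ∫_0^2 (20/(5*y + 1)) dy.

Let u = 5*y + 1, so du = 5 dy. When y = 0, u = 1; when y = 2, u = 11.
The integral becomes 4·∫ 1/u du from 1 to 11, with antiderivative 4*log(u).
Back in y: F(y) = 4*log(5*y + 1).
Then F(2) - F(0) = (4*log(11)) - (0) = 4*log(11).

4*log(11)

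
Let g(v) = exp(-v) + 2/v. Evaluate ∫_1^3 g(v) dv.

An antiderivative is F(v) = 2*log(v) - exp(-v).
Then F(3) - F(1) = (-exp(-3) + 2*log(3)) - (-exp(-1)) = -exp(-3) + exp(-1) + 2*log(3).

-exp(-3) + exp(-1) + 2*log(3)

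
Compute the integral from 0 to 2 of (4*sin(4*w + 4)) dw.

-cos(12) + cos(4)

Let u = 4*w + 4, so du = 4 dw. When w = 0, u = 4; when w = 2, u = 12.
The integral becomes ∫ sin(u) du from 4 to 12, with antiderivative -cos(u).
Back in w: F(w) = -cos(4*w + 4).
Then F(2) - F(0) = (-cos(12)) - (-cos(4)) = -cos(12) + cos(4).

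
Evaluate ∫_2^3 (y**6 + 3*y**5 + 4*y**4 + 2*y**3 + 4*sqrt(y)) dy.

-16*sqrt(2)/3 + 8*sqrt(3) + 28978/35

By the power rule, an antiderivative is F(y) = y**7/7 + y**6/2 + 4*y**5/5 + y**4/2 + 8*y**(3/2)/3.
Then F(3) - F(2) = (8*sqrt(3) + 31914/35) - (16*sqrt(2)/3 + 2936/35) = -16*sqrt(2)/3 + 8*sqrt(3) + 28978/35.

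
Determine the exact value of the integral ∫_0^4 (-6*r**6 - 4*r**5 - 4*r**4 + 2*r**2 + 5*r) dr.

By the power rule, an antiderivative is F(r) = -6*r**7/7 - 2*r**6/3 - 4*r**5/5 + 2*r**3/3 + 5*r**2/2.
Then F(4) - F(0) = (-612872/35) - (0) = -612872/35.

-612872/35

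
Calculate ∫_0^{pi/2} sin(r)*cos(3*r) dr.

Use the identity sin(r)cos(3*r) = [sin(4*r) + sin(-2*r)]/2.
An antiderivative is F(r) = cos(2*r)/4 - cos(4*r)/8.
Then F(pi/2) - F(0) = (-3/8) - (1/8) = -1/2.

-1/2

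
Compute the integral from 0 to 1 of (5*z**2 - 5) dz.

By the power rule, an antiderivative is F(z) = 5*z**3/3 - 5*z.
Then F(1) - F(0) = (-10/3) - (0) = -10/3.

-10/3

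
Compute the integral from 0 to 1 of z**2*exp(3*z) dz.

Integrate by parts twice (u = z^2, dv = exp(3*z) dz).
An antiderivative is F(z) = (9*z**2 - 6*z + 2)*exp(3*z)/27.
Then F(1) - F(0) = (5*exp(3)/27) - (2/27) = -2/27 + 5*exp(3)/27.

-2/27 + 5*exp(3)/27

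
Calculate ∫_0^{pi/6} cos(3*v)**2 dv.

Use the identity cos^2(3*v) = (1 + cos(6*v))/2.
An antiderivative is F(v) = v/2 + sin(6*v)/12.
Then F(pi/6) - F(0) = (pi/12) - (0) = pi/12.

pi/12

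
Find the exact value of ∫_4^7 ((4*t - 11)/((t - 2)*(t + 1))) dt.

-6*log(5) + 16*log(2)

Factor the denominator: t**2 - t - 2 = (t + 1)(t - 2).
Partial fractions: (4*t - 11)/((t - 2)*(t + 1)) = 5/(t + 1) - 1/(t - 2).
An antiderivative is F(t) = -log(t - 2) + 5*log(t + 1).
Then F(7) - F(4) = (-log(5) + 15*log(2)) - (-log(2) + 5*log(5)) = -6*log(5) + 16*log(2).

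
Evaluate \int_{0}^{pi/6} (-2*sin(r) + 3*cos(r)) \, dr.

-1/2 + sqrt(3)

An antiderivative is F(r) = 3*sin(r) + 2*cos(r).
Then F(pi/6) - F(0) = (3/2 + sqrt(3)) - (2) = -1/2 + sqrt(3).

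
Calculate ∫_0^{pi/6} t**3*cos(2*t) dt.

-sqrt(3)*pi/16 + sqrt(3)*pi**3/864 + pi**2/96 + 3/16

Integrate by parts 3 times (u = t^3, dv = cos(2*t) dt).
An antiderivative is F(t) = t**3*sin(2*t)/2 + 3*t**2*cos(2*t)/4 - 3*t*sin(2*t)/4 - 3*cos(2*t)/8.
Then F(pi/6) - F(0) = (-sqrt(3)*pi/16 - 3/16 + sqrt(3)*pi**3/864 + pi**2/96) - (-3/8) = -sqrt(3)*pi/16 + sqrt(3)*pi**3/864 + pi**2/96 + 3/16.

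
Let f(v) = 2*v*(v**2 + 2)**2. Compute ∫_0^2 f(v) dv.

208/3

Let u = v**2 + 2, so du = 2*v dv. When v = 0, u = 2; when v = 2, u = 6.
The integral becomes ∫ u**2 du from 2 to 6, with antiderivative u**3/3.
Back in v: F(v) = (v**2 + 2)**3/3.
Then F(2) - F(0) = (72) - (8/3) = 208/3.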